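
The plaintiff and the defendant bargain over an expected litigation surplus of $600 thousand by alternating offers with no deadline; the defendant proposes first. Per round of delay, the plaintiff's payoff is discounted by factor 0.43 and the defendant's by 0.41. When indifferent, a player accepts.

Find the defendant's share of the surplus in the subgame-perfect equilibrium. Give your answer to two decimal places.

In a stationary SPE each proposer offers the other exactly their discounted continuation value.
If the defendant keeps x when proposing and the plaintiff keeps y when proposing, then x = 600 − 0.43y and y = 600 − 0.41x.
Solving: x = 600(1 − 0.43) / (1 − 0.41·0.43) = 342 / 0.8237 ≈ 415.1997.
The plaintiff gets 600 − 415.1997 ≈ 184.8003.

415.20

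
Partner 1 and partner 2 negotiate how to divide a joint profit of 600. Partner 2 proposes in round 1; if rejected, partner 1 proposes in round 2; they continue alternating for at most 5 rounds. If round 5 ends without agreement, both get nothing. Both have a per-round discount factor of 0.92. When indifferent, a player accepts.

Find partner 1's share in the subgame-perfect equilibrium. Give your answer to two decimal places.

By backward induction:
Round 5 (partner 2 proposes): partner 1 will accept anything ≥ 0, so partner 2 offers 0 and keeps 600.
Round 4 (partner 1 proposes): partner 2 can get 600 next round, worth 0.92 × 600 = 552 now; partner 1 offers that and keeps 48.
Round 3 (partner 2 proposes): partner 1 can get 48 next round, worth 0.92 × 48 = 44.16 now. Partner 2 offers 44.16 and keeps 600 − 44.16 = 555.84.
Round 2 (partner 1 proposes): partner 2 can get 555.84 next round, worth 0.92 × 555.84 = 511.3728 now, so partner 1 offers 511.3728, keeping 88.6272.
Round 1 (partner 2 proposes): partner 1 can get 88.6272 next round, worth 0.92 × 88.6272 = 81.537024 now. Partner 2 offers 81.537024 and keeps 600 − 81.537024 = 518.462976.

81.54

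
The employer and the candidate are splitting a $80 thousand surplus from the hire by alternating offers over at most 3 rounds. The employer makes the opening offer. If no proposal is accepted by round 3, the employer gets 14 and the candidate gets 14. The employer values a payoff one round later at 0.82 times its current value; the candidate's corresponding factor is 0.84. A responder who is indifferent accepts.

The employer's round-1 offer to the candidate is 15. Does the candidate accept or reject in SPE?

Work out the candidate's continuation value if the offer is rejected.
Round 3 (the employer proposes): the candidate gets 14 if talks fail, so the employer offers 14 and keeps 66.
Round 2 (the candidate proposes): the employer can get 66 next round, worth 0.82 × 66 = 54.12 now, so the candidate offers 54.12, keeping 25.88.
So by rejecting in round 1, the candidate gets 25.88 next round, worth 0.84 × 25.88 = 21.7392 now.
Offer 15 < 21.7392, so the candidate rejects.

Reject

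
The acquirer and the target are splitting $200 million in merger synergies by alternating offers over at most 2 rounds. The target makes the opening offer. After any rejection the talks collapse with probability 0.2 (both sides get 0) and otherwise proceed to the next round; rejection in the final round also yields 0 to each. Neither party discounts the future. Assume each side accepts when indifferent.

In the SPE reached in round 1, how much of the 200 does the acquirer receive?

160

Round 2 (the acquirer proposes): rejection yields 0 for the target; the acquirer offers 0 and keeps 200.
Round 1 (the target proposes): rejecting gives the acquirer an expected 0.8 × 200 = 160. The target offers 160 and keeps 200 − 160 = 40.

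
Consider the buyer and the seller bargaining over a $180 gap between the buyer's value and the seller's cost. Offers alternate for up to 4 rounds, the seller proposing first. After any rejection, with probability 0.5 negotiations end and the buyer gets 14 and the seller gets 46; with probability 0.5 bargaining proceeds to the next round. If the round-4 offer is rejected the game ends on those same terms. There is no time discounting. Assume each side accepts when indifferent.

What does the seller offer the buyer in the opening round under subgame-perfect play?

Round 4 (the buyer proposes): the seller gets 46 if talks fail, so the buyer offers 46 and keeps 134.
Round 3 (the seller proposes): rejecting gives the buyer an expected 0.5 × 134 + 0.5 × 14 = 74; the seller offers that and keeps 106.
Round 2 (the buyer proposes): rejecting gives the seller an expected 0.5 × 106 + 0.5 × 46 = 76. The buyer offers 76 and keeps 180 − 76 = 104.
Round 1 (the seller proposes): rejecting gives the buyer an expected 0.5 × 104 + 0.5 × 14 = 59; the seller offers that and keeps 121.

59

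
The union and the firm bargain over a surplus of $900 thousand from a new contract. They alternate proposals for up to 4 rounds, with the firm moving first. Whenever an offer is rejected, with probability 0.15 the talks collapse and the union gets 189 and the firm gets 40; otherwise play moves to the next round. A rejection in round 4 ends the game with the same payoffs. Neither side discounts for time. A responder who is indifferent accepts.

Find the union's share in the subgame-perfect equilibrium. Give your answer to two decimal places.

686.63

By backward induction:
Round 4 (the union proposes): the firm gets 40 if talks fail, so the union offers 40 and keeps 860.
Round 3 (the firm proposes): rejecting gives the union an expected 0.85 × 860 + 0.15 × 189 = 759.35. The firm offers 759.35 and keeps 900 − 759.35 = 140.65.
Round 2 (the union proposes): rejecting gives the firm an expected 0.85 × 140.65 + 0.15 × 40 = 125.5525; the union offers that and keeps 774.4475.
Round 1 (the firm proposes): rejecting gives the union an expected 0.85 × 774.4475 + 0.15 × 189 = 686.630375. The firm offers 686.630375 and keeps 900 − 686.630375 = 213.369625.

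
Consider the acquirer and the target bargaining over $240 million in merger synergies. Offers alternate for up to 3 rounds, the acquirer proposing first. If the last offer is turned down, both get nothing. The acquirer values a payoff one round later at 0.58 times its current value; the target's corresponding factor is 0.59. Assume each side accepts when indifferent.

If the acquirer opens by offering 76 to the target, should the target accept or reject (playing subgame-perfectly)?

Accept

Round 3 (the acquirer proposes): the target will accept anything ≥ 0, so the acquirer offers 0 and keeps 240.
Round 2 (the target proposes): the acquirer can get 240 next round, worth 0.58 × 240 = 139.2 now. The target offers 139.2 and keeps 240 − 139.2 = 100.8.
So by rejecting in round 1, the target gets 100.8 next round, worth 0.59 × 100.8 = 59.472 now.
Offer 76 ≥ 59.472, so the target accepts.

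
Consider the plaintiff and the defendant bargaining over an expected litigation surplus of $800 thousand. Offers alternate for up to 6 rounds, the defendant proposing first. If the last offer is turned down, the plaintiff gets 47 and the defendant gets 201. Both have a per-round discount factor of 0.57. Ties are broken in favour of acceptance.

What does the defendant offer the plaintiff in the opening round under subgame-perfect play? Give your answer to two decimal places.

295.83

Round 6 (the plaintiff proposes): the defendant gets 201 if talks fail, so the plaintiff offers 201 and keeps 599.
Round 5 (the defendant proposes): the plaintiff can get 599 next round, worth 0.57 × 599 = 341.43 now, so the defendant offers 341.43, keeping 458.57.
Round 4 (the plaintiff proposes): the defendant can get 458.57 next round, worth 0.57 × 458.57 = 261.3849 now, so the plaintiff offers 261.3849, keeping 538.6151.
Round 3 (the defendant proposes): the plaintiff can get 538.6151 next round, worth 0.57 × 538.6151 = 307.010607 now, so the defendant offers 307.010607, keeping 492.989393.
Round 2 (the plaintiff proposes): the defendant can get 492.989393 next round, worth 0.57 × 492.989393 = 281.00395401 now; the plaintiff offers that and keeps 518.99604599.
Round 1 (the defendant proposes): the plaintiff can get 518.99604599 next round, worth 0.57 × 518.99604599 = 295.8277462143 now. The defendant offers 295.8277462143 and keeps 800 − 295.8277462143 = 504.1722537857.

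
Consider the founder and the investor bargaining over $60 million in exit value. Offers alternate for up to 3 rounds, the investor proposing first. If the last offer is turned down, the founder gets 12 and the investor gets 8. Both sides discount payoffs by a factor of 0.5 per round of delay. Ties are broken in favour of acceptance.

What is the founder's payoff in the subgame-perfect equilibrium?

18

Round 3 (the investor proposes): the founder gets 12 if talks fail, so the investor offers 12 and keeps 48.
Round 2 (the founder proposes): the investor can get 48 next round, worth 0.5 × 48 = 24 now, so the founder offers 24, keeping 36.
Round 1 (the investor proposes): the founder can get 36 next round, worth 0.5 × 36 = 18 now, so the investor offers 18, keeping 42.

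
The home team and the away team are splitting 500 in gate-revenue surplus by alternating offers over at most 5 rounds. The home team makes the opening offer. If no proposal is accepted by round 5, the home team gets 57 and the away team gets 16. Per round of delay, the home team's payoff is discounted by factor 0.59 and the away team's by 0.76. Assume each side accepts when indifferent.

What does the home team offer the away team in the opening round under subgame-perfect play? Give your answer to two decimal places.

Work backward from the last round.
Round 5 (the home team proposes): the away team gets 16 if talks fail, so the home team offers 16 and keeps 484.
Round 4 (the away team proposes): the home team can get 484 next round, worth 0.59 × 484 = 285.56 now; the away team offers that and keeps 214.44.
Round 3 (the home team proposes): the away team can get 214.44 next round, worth 0.76 × 214.44 = 162.9744 now; the home team offers that and keeps 337.0256.
Round 2 (the away team proposes): the home team can get 337.0256 next round, worth 0.59 × 337.0256 = 198.845104 now. The away team offers 198.845104 and keeps 500 − 198.845104 = 301.154896.
Round 1 (the home team proposes): the away team can get 301.154896 next round, worth 0.76 × 301.154896 = 228.87772096 now. The home team offers 228.87772096 and keeps 500 − 228.87772096 = 271.12227904.

228.88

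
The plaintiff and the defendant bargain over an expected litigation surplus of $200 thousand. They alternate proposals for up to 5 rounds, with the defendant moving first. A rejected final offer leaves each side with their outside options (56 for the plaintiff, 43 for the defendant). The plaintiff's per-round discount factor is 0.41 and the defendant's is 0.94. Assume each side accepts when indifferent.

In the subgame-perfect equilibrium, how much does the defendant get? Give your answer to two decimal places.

184.87

Round 5 (the defendant proposes): the plaintiff gets 56 if talks fail, so the defendant offers 56 and keeps 144.
Round 4 (the plaintiff proposes): the defendant can get 144 next round, worth 0.94 × 144 = 135.36 now, so the plaintiff offers 135.36, keeping 64.64.
Round 3 (the defendant proposes): the plaintiff can get 64.64 next round, worth 0.41 × 64.64 = 26.5024 now; the defendant offers that and keeps 173.4976.
Round 2 (the plaintiff proposes): the defendant can get 173.4976 next round, worth 0.94 × 173.4976 = 163.087744 now. The plaintiff offers 163.087744 and keeps 200 − 163.087744 = 36.912256.
Round 1 (the defendant proposes): the plaintiff can get 36.912256 next round, worth 0.41 × 36.912256 = 15.13402496 now, so the defendant offers 15.13402496, keeping 184.86597504.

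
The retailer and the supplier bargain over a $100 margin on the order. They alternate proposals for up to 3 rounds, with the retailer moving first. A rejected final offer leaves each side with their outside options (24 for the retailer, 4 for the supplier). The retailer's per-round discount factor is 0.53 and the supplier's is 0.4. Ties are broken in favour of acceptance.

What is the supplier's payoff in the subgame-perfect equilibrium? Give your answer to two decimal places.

Solve by backward induction from round 3.
Round 3 (the retailer proposes): the supplier gets 4 if talks fail, so the retailer offers 4 and keeps 96.
Round 2 (the supplier proposes): the retailer can get 96 next round, worth 0.53 × 96 = 50.88 now, so the supplier offers 50.88, keeping 49.12.
Round 1 (the retailer proposes): the supplier can get 49.12 next round, worth 0.4 × 49.12 = 19.648 now, so the retailer offers 19.648, keeping 80.352.

19.65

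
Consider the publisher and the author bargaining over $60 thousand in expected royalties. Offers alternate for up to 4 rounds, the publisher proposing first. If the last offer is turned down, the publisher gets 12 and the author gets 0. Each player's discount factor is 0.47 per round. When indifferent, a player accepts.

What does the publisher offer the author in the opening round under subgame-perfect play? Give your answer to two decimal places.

Round 4 (the author proposes): the publisher gets 12 if talks fail, so the author offers 12 and keeps 48.
Round 3 (the publisher proposes): the author can get 48 next round, worth 0.47 × 48 = 22.56 now; the publisher offers that and keeps 37.44.
Round 2 (the author proposes): the publisher can get 37.44 next round, worth 0.47 × 37.44 = 17.5968 now; the author offers that and keeps 42.4032.
Round 1 (the publisher proposes): the author can get 42.4032 next round, worth 0.47 × 42.4032 = 19.929504 now; the publisher offers that and keeps 40.070496.

19.93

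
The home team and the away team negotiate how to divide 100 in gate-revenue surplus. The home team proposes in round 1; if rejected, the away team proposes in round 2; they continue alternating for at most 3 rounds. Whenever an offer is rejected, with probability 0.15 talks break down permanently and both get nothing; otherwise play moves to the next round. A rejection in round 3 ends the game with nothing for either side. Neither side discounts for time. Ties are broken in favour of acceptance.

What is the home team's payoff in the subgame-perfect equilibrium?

Round 3 (the home team proposes): rejection yields 0 for the away team; the home team offers 0 and keeps 100.
Round 2 (the away team proposes): rejecting gives the home team an expected 0.85 × 100 = 85, so the away team offers 85, keeping 15.
Round 1 (the home team proposes): rejecting gives the away team an expected 0.85 × 15 = 12.75. The home team offers 12.75 and keeps 100 − 12.75 = 87.25.

87.25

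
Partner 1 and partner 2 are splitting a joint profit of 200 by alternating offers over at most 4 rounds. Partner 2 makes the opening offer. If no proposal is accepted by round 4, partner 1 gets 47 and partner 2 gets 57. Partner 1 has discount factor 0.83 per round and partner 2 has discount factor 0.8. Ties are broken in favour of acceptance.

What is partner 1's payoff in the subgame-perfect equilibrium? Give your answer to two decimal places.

Round 4 (partner 1 proposes): partner 2 gets 57 if talks fail, so partner 1 offers 57 and keeps 143.
Round 3 (partner 2 proposes): partner 1 can get 143 next round, worth 0.83 × 143 = 118.69 now. Partner 2 offers 118.69 and keeps 200 − 118.69 = 81.31.
Round 2 (partner 1 proposes): partner 2 can get 81.31 next round, worth 0.8 × 81.31 = 65.048 now, so partner 1 offers 65.048, keeping 134.952.
Round 1 (partner 2 proposes): partner 1 can get 134.952 next round, worth 0.83 × 134.952 = 112.01016 now. Partner 2 offers 112.01016 and keeps 200 − 112.01016 = 87.98984.

112.01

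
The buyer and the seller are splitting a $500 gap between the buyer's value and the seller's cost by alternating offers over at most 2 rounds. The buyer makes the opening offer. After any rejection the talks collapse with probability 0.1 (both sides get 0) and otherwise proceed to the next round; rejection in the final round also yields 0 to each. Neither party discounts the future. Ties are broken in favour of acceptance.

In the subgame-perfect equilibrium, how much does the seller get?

By backward induction:
Round 2 (the seller proposes): rejection yields 0 for the buyer; the seller offers 0 and keeps 500.
Round 1 (the buyer proposes): rejecting gives the seller an expected 0.9 × 500 = 450; the buyer offers that and keeps 50.

450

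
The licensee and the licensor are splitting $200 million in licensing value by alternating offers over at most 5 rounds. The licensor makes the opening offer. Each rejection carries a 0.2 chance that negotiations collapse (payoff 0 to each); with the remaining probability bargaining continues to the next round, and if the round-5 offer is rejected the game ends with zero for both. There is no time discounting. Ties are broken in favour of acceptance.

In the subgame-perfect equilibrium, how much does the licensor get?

147.52

Round 5 (the licensor proposes): rejection yields 0 for the licensee; the licensor offers 0 and keeps 200.
Round 4 (the licensee proposes): rejecting gives the licensor an expected 0.8 × 200 = 160, so the licensee offers 160, keeping 40.
Round 3 (the licensor proposes): rejecting gives the licensee an expected 0.8 × 40 = 32. The licensor offers 32 and keeps 200 − 32 = 168.
Round 2 (the licensee proposes): rejecting gives the licensor an expected 0.8 × 168 = 134.4. The licensee offers 134.4 and keeps 200 − 134.4 = 65.6.
Round 1 (the licensor proposes): rejecting gives the licensee an expected 0.8 × 65.6 = 52.48; the licensor offers that and keeps 147.52.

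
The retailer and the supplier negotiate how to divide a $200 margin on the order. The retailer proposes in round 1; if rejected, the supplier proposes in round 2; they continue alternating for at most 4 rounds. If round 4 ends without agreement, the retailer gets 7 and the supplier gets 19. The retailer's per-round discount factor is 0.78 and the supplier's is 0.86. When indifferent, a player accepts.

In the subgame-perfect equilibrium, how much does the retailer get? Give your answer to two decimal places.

Work backward from the last round.
Round 4 (the supplier proposes): the retailer gets 7 if talks fail, so the supplier offers 7 and keeps 193.
Round 3 (the retailer proposes): the supplier can get 193 next round, worth 0.86 × 193 = 165.98 now, so the retailer offers 165.98, keeping 34.02.
Round 2 (the supplier proposes): the retailer can get 34.02 next round, worth 0.78 × 34.02 = 26.5356 now; the supplier offers that and keeps 173.4644.
Round 1 (the retailer proposes): the supplier can get 173.4644 next round, worth 0.86 × 173.4644 = 149.179384 now; the retailer offers that and keeps 50.820616.

50.82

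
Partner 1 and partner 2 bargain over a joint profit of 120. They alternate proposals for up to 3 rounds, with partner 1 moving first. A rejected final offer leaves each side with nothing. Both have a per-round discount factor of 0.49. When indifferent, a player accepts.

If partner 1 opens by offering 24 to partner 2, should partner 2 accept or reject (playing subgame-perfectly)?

Round 3 (partner 1 proposes): partner 2 will accept anything ≥ 0, so partner 1 offers 0 and keeps 120.
Round 2 (partner 2 proposes): partner 1 can get 120 next round, worth 0.49 × 120 = 58.8 now; partner 2 offers that and keeps 61.2.
So by rejecting in round 1, partner 2 gets 61.2 next round, worth 0.49 × 61.2 = 29.988 now.
Offer 24 < 29.988, so partner 2 rejects.

Reject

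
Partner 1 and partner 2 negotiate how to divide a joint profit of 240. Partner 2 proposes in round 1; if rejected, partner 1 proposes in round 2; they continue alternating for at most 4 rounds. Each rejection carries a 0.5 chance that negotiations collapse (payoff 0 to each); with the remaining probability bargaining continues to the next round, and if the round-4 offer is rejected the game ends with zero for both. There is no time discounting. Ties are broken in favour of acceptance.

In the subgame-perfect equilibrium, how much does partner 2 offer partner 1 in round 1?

90

Round 4 (partner 1 proposes): partner 2 will accept anything ≥ 0, so partner 1 offers 0 and keeps 240.
Round 3 (partner 2 proposes): rejecting gives partner 1 an expected 0.5 × 240 = 120; partner 2 offers that and keeps 120.
Round 2 (partner 1 proposes): rejecting gives partner 2 an expected 0.5 × 120 = 60, so partner 1 offers 60, keeping 180.
Round 1 (partner 2 proposes): rejecting gives partner 1 an expected 0.5 × 180 = 90; partner 2 offers that and keeps 150.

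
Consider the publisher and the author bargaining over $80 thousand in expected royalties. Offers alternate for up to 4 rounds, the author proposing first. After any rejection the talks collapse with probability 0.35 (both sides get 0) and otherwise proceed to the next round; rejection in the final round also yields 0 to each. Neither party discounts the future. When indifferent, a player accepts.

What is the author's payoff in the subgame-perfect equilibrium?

39.83

By backward induction:
Round 4 (the publisher proposes): rejection yields 0 for the author; the publisher offers 0 and keeps 80.
Round 3 (the author proposes): rejecting gives the publisher an expected 0.65 × 80 = 52; the author offers that and keeps 28.
Round 2 (the publisher proposes): rejecting gives the author an expected 0.65 × 28 = 18.2, so the publisher offers 18.2, keeping 61.8.
Round 1 (the author proposes): rejecting gives the publisher an expected 0.65 × 61.8 = 40.17, so the author offers 40.17, keeping 39.83.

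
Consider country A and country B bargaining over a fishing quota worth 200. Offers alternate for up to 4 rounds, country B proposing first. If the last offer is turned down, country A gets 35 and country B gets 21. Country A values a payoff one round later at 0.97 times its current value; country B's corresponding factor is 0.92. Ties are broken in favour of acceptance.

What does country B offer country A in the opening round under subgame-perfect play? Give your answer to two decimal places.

170.47

Solve by backward induction from round 4.
Round 4 (country A proposes): country B gets 21 if talks fail, so country A offers 21 and keeps 179.
Round 3 (country B proposes): country A can get 179 next round, worth 0.97 × 179 = 173.63 now. Country B offers 173.63 and keeps 200 − 173.63 = 26.37.
Round 2 (country A proposes): country B can get 26.37 next round, worth 0.92 × 26.37 = 24.2604 now. Country A offers 24.2604 and keeps 200 − 24.2604 = 175.7396.
Round 1 (country B proposes): country A can get 175.7396 next round, worth 0.97 × 175.7396 = 170.467412 now, so country B offers 170.467412, keeping 29.532588.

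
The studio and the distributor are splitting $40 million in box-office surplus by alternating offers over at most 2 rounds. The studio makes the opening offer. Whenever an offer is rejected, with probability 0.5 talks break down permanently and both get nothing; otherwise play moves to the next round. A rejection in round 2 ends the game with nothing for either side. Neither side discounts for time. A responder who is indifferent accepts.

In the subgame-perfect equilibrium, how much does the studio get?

20

Round 2 (the distributor proposes): the studio will accept anything ≥ 0, so the distributor offers 0 and keeps 40.
Round 1 (the studio proposes): rejecting gives the distributor an expected 0.5 × 40 = 20; the studio offers that and keeps 20.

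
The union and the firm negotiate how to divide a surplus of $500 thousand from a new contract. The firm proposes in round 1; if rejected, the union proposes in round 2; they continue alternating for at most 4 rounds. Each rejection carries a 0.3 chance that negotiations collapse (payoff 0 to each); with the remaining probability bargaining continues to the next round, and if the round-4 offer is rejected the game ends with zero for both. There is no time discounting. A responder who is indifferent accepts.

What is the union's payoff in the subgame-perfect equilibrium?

276.5

By backward induction:
Round 4 (the union proposes): the firm will accept anything ≥ 0, so the union offers 0 and keeps 500.
Round 3 (the firm proposes): rejecting gives the union an expected 0.7 × 500 = 350, so the firm offers 350, keeping 150.
Round 2 (the union proposes): rejecting gives the firm an expected 0.7 × 150 = 105, so the union offers 105, keeping 395.
Round 1 (the firm proposes): rejecting gives the union an expected 0.7 × 395 = 276.5. The firm offers 276.5 and keeps 500 − 276.5 = 223.5.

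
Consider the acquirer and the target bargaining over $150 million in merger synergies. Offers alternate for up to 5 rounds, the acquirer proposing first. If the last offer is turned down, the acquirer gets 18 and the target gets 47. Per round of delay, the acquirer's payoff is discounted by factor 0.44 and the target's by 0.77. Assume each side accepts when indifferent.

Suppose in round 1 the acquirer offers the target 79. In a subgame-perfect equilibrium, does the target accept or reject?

Round 5 (the acquirer proposes): the target gets 47 if talks fail, so the acquirer offers 47 and keeps 103.
Round 4 (the target proposes): the acquirer can get 103 next round, worth 0.44 × 103 = 45.32 now; the target offers that and keeps 104.68.
Round 3 (the acquirer proposes): the target can get 104.68 next round, worth 0.77 × 104.68 = 80.6036 now, so the acquirer offers 80.6036, keeping 69.3964.
Round 2 (the target proposes): the acquirer can get 69.3964 next round, worth 0.44 × 69.3964 = 30.534416 now. The target offers 30.534416 and keeps 150 − 30.534416 = 119.465584.
So by rejecting in round 1, the target gets 119.465584 next round, worth 0.77 × 119.465584 = 91.98849968 now.
Offer 79 < 91.98849968, so the target rejects.

Reject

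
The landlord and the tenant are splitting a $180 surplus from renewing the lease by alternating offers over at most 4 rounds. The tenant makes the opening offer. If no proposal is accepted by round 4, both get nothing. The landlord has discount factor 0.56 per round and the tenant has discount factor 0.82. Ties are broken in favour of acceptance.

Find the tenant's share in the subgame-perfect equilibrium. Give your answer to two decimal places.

115.57

Round 4 (the landlord proposes): rejection yields 0 for the tenant; the landlord offers 0 and keeps 180.
Round 3 (the tenant proposes): the landlord can get 180 next round, worth 0.56 × 180 = 100.8 now; the tenant offers that and keeps 79.2.
Round 2 (the landlord proposes): the tenant can get 79.2 next round, worth 0.82 × 79.2 = 64.944 now. The landlord offers 64.944 and keeps 180 − 64.944 = 115.056.
Round 1 (the tenant proposes): the landlord can get 115.056 next round, worth 0.56 × 115.056 = 64.43136 now. The tenant offers 64.43136 and keeps 180 − 64.43136 = 115.56864.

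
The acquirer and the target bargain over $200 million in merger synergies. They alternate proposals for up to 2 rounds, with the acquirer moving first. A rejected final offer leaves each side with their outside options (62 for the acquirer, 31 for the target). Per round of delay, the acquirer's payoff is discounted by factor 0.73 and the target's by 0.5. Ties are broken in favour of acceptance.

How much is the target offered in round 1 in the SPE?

By backward induction:
Round 2 (the target proposes): the acquirer gets 62 if talks fail, so the target offers 62 and keeps 138.
Round 1 (the acquirer proposes): the target can get 138 next round, worth 0.5 × 138 = 69 now. The acquirer offers 69 and keeps 200 − 69 = 131.

69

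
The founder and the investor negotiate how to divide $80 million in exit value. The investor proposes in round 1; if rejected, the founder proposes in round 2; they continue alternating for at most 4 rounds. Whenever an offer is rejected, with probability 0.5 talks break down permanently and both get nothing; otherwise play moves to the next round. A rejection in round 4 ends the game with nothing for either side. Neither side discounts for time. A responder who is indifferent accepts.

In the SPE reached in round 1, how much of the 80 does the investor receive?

50

Round 4 (the founder proposes): the investor will accept anything ≥ 0, so the founder offers 0 and keeps 80.
Round 3 (the investor proposes): rejecting gives the founder an expected 0.5 × 80 = 40, so the investor offers 40, keeping 40.
Round 2 (the founder proposes): rejecting gives the investor an expected 0.5 × 40 = 20, so the founder offers 20, keeping 60.
Round 1 (the investor proposes): rejecting gives the founder an expected 0.5 × 60 = 30, so the investor offers 30, keeping 50.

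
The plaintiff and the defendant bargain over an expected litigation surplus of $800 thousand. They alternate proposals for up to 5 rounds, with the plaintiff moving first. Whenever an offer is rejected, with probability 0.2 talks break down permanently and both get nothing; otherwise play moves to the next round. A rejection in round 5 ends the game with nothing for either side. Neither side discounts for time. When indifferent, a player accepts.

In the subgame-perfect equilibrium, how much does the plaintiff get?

590.08

Round 5 (the plaintiff proposes): the defendant will accept anything ≥ 0, so the plaintiff offers 0 and keeps 800.
Round 4 (the defendant proposes): rejecting gives the plaintiff an expected 0.8 × 800 = 640; the defendant offers that and keeps 160.
Round 3 (the plaintiff proposes): rejecting gives the defendant an expected 0.8 × 160 = 128; the plaintiff offers that and keeps 672.
Round 2 (the defendant proposes): rejecting gives the plaintiff an expected 0.8 × 672 = 537.6; the defendant offers that and keeps 262.4.
Round 1 (the plaintiff proposes): rejecting gives the defendant an expected 0.8 × 262.4 = 209.92, so the plaintiff offers 209.92, keeping 590.08.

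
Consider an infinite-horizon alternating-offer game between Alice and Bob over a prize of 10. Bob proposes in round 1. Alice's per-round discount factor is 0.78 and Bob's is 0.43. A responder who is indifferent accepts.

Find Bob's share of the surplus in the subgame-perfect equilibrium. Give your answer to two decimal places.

3.31

When Bob proposes, Alice accepts any offer worth at least 0.78 times what Alice would get by proposing next round; and vice versa.
This gives x = 10 − 0.78y and y = 10 − 0.43x, where x and y are each side's share when it proposes.
Hence (1 − 0.78·0.43)x = 10(1 − 0.78), i.e. 0.6646·x = 2.2.
x ≈ 3.3103; Alice's share is 10 − x ≈ 6.6897.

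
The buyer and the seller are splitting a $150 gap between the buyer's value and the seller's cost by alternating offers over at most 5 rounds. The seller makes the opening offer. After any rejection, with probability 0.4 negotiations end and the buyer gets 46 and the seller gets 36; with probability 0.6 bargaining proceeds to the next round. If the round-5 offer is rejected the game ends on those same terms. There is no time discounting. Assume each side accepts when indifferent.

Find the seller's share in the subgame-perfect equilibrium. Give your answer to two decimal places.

81.80

Round 5 (the seller proposes): the buyer gets 46 if talks fail, so the seller offers 46 and keeps 104.
Round 4 (the buyer proposes): rejecting gives the seller an expected 0.6 × 104 + 0.4 × 36 = 76.8; the buyer offers that and keeps 73.2.
Round 3 (the seller proposes): rejecting gives the buyer an expected 0.6 × 73.2 + 0.4 × 46 = 62.32; the seller offers that and keeps 87.68.
Round 2 (the buyer proposes): rejecting gives the seller an expected 0.6 × 87.68 + 0.4 × 36 = 67.008. The buyer offers 67.008 and keeps 150 − 67.008 = 82.992.
Round 1 (the seller proposes): rejecting gives the buyer an expected 0.6 × 82.992 + 0.4 × 46 = 68.1952, so the seller offers 68.1952, keeping 81.8048.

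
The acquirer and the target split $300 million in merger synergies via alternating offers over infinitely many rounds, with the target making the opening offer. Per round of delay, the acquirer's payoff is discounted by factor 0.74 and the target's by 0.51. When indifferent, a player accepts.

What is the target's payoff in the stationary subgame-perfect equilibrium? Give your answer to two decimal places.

Let x be the target's share when the target proposes and y be the acquirer's share when the acquirer proposes.
The acquirer accepts iff offered ≥ 0.74·y, so x = 300 − 0.74y. Symmetrically y = 300 − 0.51x.
Substituting: x = 300 − 0.74(300 − 0.51x), giving x(1 − 0.51·0.74) = 300(1 − 0.74).
So x = 300 × 0.26 / 0.6226 ≈ 125.2811, and the acquirer receives 300 − x ≈ 174.7189.

125.28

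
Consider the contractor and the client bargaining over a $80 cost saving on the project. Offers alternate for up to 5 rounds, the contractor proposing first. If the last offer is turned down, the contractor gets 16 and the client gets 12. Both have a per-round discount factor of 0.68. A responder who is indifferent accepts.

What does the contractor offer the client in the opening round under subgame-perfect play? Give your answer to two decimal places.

By backward induction:
Round 5 (the contractor proposes): the client gets 12 if talks fail, so the contractor offers 12 and keeps 68.
Round 4 (the client proposes): the contractor can get 68 next round, worth 0.68 × 68 = 46.24 now, so the client offers 46.24, keeping 33.76.
Round 3 (the contractor proposes): the client can get 33.76 next round, worth 0.68 × 33.76 = 22.9568 now. The contractor offers 22.9568 and keeps 80 − 22.9568 = 57.0432.
Round 2 (the client proposes): the contractor can get 57.0432 next round, worth 0.68 × 57.0432 = 38.789376 now. The client offers 38.789376 and keeps 80 − 38.789376 = 41.210624.
Round 1 (the contractor proposes): the client can get 41.210624 next round, worth 0.68 × 41.210624 = 28.02322432 now, so the contractor offers 28.02322432, keeping 51.97677568.

28.02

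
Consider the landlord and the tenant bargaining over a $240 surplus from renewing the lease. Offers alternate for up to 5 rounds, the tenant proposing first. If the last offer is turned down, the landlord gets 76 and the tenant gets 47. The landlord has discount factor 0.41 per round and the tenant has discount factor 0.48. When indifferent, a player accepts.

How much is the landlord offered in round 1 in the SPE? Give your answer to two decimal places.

64.18

Round 5 (the tenant proposes): the landlord gets 76 if talks fail, so the tenant offers 76 and keeps 164.
Round 4 (the landlord proposes): the tenant can get 164 next round, worth 0.48 × 164 = 78.72 now. The landlord offers 78.72 and keeps 240 − 78.72 = 161.28.
Round 3 (the tenant proposes): the landlord can get 161.28 next round, worth 0.41 × 161.28 = 66.1248 now, so the tenant offers 66.1248, keeping 173.8752.
Round 2 (the landlord proposes): the tenant can get 173.8752 next round, worth 0.48 × 173.8752 = 83.460096 now; the landlord offers that and keeps 156.539904.
Round 1 (the tenant proposes): the landlord can get 156.539904 next round, worth 0.41 × 156.539904 = 64.18136064 now, so the tenant offers 64.18136064, keeping 175.81863936.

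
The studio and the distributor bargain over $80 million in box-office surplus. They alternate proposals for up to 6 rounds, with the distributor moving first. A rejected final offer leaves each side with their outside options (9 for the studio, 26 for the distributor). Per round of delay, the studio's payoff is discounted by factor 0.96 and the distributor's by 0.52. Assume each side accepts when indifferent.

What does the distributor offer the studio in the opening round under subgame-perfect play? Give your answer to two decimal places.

68.19

Work backward from the last round.
Round 6 (the studio proposes): the distributor gets 26 if talks fail, so the studio offers 26 and keeps 54.
Round 5 (the distributor proposes): the studio can get 54 next round, worth 0.96 × 54 = 51.84 now, so the distributor offers 51.84, keeping 28.16.
Round 4 (the studio proposes): the distributor can get 28.16 next round, worth 0.52 × 28.16 = 14.6432 now; the studio offers that and keeps 65.3568.
Round 3 (the distributor proposes): the studio can get 65.3568 next round, worth 0.96 × 65.3568 = 62.742528 now; the distributor offers that and keeps 17.257472.
Round 2 (the studio proposes): the distributor can get 17.257472 next round, worth 0.52 × 17.257472 = 8.97388544 now, so the studio offers 8.97388544, keeping 71.02611456.
Round 1 (the distributor proposes): the studio can get 71.02611456 next round, worth 0.96 × 71.02611456 = 68.1850699776 now, so the distributor offers 68.1850699776, keeping 11.8149300224.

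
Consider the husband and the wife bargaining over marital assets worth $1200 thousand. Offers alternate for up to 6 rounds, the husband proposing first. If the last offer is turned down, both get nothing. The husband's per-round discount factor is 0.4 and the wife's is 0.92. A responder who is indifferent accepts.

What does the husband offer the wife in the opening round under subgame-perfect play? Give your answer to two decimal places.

1055.67

Round 6 (the wife proposes): rejection yields 0 for the husband; the wife offers 0 and keeps 1200.
Round 5 (the husband proposes): the wife can get 1200 next round, worth 0.92 × 1200 = 1104 now, so the husband offers 1104, keeping 96.
Round 4 (the wife proposes): the husband can get 96 next round, worth 0.4 × 96 = 38.4 now, so the wife offers 38.4, keeping 1161.6.
Round 3 (the husband proposes): the wife can get 1161.6 next round, worth 0.92 × 1161.6 = 1068.672 now; the husband offers that and keeps 131.328.
Round 2 (the wife proposes): the husband can get 131.328 next round, worth 0.4 × 131.328 = 52.5312 now. The wife offers 52.5312 and keeps 1200 − 52.5312 = 1147.4688.
Round 1 (the husband proposes): the wife can get 1147.4688 next round, worth 0.92 × 1147.4688 = 1055.671296 now. The husband offers 1055.671296 and keeps 1200 − 1055.671296 = 144.328704.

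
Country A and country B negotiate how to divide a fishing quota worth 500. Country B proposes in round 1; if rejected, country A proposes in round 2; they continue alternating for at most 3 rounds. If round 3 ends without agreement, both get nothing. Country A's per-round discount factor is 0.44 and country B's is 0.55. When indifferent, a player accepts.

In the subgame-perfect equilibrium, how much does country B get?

Round 3 (country B proposes): rejection yields 0 for country A; country B offers 0 and keeps 500.
Round 2 (country A proposes): country B can get 500 next round, worth 0.55 × 500 = 275 now, so country A offers 275, keeping 225.
Round 1 (country B proposes): country A can get 225 next round, worth 0.44 × 225 = 99 now, so country B offers 99, keeping 401.

401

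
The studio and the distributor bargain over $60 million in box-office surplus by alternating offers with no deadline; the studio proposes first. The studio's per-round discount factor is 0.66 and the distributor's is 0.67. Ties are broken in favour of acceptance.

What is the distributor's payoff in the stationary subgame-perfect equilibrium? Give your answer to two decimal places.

When the studio proposes, the distributor accepts any offer worth at least 0.67 times what the distributor would get by proposing next round; and vice versa.
This gives x = 60 − 0.67y and y = 60 − 0.66x, where x and y are each side's share when it proposes.
Hence (1 − 0.67·0.66)x = 60(1 − 0.67), i.e. 0.5578·x = 19.8.
x ≈ 35.4966; the distributor's share is 60 − x ≈ 24.5034.

24.50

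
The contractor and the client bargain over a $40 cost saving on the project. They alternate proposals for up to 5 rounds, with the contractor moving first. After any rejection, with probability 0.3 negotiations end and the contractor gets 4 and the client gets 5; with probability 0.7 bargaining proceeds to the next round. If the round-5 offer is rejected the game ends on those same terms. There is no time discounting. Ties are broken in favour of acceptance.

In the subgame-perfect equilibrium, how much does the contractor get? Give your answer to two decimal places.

25.30

Round 5 (the contractor proposes): the client gets 5 if talks fail, so the contractor offers 5 and keeps 35.
Round 4 (the client proposes): rejecting gives the contractor an expected 0.7 × 35 + 0.3 × 4 = 25.7. The client offers 25.7 and keeps 40 − 25.7 = 14.3.
Round 3 (the contractor proposes): rejecting gives the client an expected 0.7 × 14.3 + 0.3 × 5 = 11.51. The contractor offers 11.51 and keeps 40 − 11.51 = 28.49.
Round 2 (the client proposes): rejecting gives the contractor an expected 0.7 × 28.49 + 0.3 × 4 = 21.143. The client offers 21.143 and keeps 40 − 21.143 = 18.857.
Round 1 (the contractor proposes): rejecting gives the client an expected 0.7 × 18.857 + 0.3 × 5 = 14.6999; the contractor offers that and keeps 25.3001.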